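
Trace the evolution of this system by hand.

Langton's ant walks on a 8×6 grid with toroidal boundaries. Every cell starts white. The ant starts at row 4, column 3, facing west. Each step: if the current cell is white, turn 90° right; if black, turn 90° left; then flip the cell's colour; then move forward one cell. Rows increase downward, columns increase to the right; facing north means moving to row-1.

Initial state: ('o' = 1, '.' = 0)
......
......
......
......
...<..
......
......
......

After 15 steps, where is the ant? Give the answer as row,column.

0) ......
......
......
......
...<..
......
......
......
1) ......
......
......
...^..
...o..
......
......
......
2) ......
......
......
...o>.
...o..
......
......
......
3) ......
......
......
...oo.
...ov.
......
......
......
4) ......
......
......
...oo.
...<o.
......
......
......
5) ......
......
......
...oo.
....o.
...v..
......
......
6) ......
......
......
...oo.
....o.
..<o..
......
......
7) ......
......
......
...oo.
..^.o.
..oo..
......
......
8) ......
......
......
...oo.
..o>o.
..oo..
......
......
9) ......
......
......
...oo.
..ooo.
..ov..
......
......
10) ......
......
......
...oo.
..ooo.
..o.>.
......
......
11) ......
......
......
...oo.
..ooo.
..o.o.
....v.
......
12) ......
......
......
...oo.
..ooo.
..o.o.
...<o.
......
13) ......
......
......
...oo.
..ooo.
..o^o.
...oo.
......
14) ......
......
......
...oo.
..ooo.
..oo>.
...oo.
......
15) ......
......
......
...oo.
..oo^.
..oo..
...oo.
......

4,4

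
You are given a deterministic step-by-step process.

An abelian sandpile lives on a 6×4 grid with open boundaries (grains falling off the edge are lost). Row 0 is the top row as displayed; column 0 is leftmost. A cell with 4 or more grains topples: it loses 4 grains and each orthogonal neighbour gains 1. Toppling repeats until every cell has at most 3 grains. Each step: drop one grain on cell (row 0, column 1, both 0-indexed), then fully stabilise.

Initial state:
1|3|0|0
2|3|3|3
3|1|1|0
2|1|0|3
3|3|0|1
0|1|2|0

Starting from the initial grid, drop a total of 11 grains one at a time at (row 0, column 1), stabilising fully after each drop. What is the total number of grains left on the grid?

gen 0: 1|3|0|0
2|3|3|3
3|1|1|0
2|1|0|3
3|3|0|1
0|1|2|0
gen 1: 2|1|2|1
3|1|1|0
3|2|2|1
2|1|0|3
3|3|0|1
0|1|2|0
gen 2: 2|2|2|1
3|1|1|0
3|2|2|1
2|1|0|3
3|3|0|1
0|1|2|0
gen 3: 2|3|2|1
3|1|1|0
3|2|2|1
2|1|0|3
3|3|0|1
0|1|2|0
gen 4: 3|0|3|1
3|2|1|0
3|2|2|1
2|1|0|3
3|3|0|1
0|1|2|0
gen 5: 3|1|3|1
3|2|1|0
3|2|2|1
2|1|0|3
3|3|0|1
0|1|2|0
gen 6: 3|2|3|1
3|2|1|0
3|2|2|1
2|1|0|3
3|3|0|1
0|1|2|0
gen 7: 3|3|3|1
3|2|1|0
3|2|2|1
2|1|0|3
3|3|0|1
0|1|2|0
gen 8: 1|3|0|2
2|1|3|0
1|0|3|1
3|2|0|3
3|3|0|1
0|1|2|0
gen 9: 2|0|1|2
2|2|3|0
1|0|3|1
3|2|0|3
3|3|0|1
0|1|2|0
gen 10: 2|1|1|2
2|2|3|0
1|0|3|1
3|2|0|3
3|3|0|1
0|1|2|0
gen 11: 2|2|1|2
2|2|3|0
1|0|3|1
3|2|0|3
3|3|0|1
0|1|2|0

37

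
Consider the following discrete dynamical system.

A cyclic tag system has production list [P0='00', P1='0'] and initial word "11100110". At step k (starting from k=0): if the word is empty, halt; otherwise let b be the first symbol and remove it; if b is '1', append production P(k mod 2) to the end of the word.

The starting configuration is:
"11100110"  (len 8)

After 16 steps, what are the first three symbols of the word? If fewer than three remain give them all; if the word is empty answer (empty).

(empty)

t=0: "11100110"  (len 8)
t=1: "110011000"  (len 9)
t=2: "100110000"  (len 9)
t=3: "0011000000"  (len 10)
t=4: "011000000"  (len 9)
t=5: "11000000"  (len 8)
t=6: "10000000"  (len 8)
t=7: "000000000"  (len 9)
t=8: "00000000"  (len 8)
t=9: "0000000"  (len 7)
t=10: "000000"  (len 6)
t=11: "00000"  (len 5)
t=12: "0000"  (len 4)
t=13: "000"  (len 3)
t=14: "00"  (len 2)
t=15: "0"  (len 1)
t=16: (halted — word empty)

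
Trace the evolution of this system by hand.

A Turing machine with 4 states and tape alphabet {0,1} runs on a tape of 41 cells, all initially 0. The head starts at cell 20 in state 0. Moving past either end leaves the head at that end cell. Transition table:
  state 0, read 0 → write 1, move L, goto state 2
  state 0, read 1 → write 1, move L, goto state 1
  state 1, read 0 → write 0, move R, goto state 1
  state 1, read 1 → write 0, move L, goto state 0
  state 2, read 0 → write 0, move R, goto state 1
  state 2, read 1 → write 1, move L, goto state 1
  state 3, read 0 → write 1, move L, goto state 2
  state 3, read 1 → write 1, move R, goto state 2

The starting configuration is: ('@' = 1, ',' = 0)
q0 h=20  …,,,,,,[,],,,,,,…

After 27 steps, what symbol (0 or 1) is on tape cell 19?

0

gen 0: q0 h=20  …,,,,,,[,],,,,,,…
gen 1: q2 h=19  …,,,,,,[,]@,,,,,…
gen 2: q1 h=20  …,,,,,,[@],,,,,,…
gen 3: q0 h=19  …,,,,,,[,],,,,,,…
gen 4: q2 h=18  …,,,,,,[,]@,,,,,…
gen 5: q1 h=19  …,,,,,,[@],,,,,,…
gen 6: q0 h=18  …,,,,,,[,],,,,,,…
gen 7: q2 h=17  …,,,,,,[,]@,,,,,…
gen 8: q1 h=18  …,,,,,,[@],,,,,,…
gen 9: q0 h=17  …,,,,,,[,],,,,,,…
gen 10: q2 h=16  …,,,,,,[,]@,,,,,…
gen 11: q1 h=17  …,,,,,,[@],,,,,,…
gen 12: q0 h=16  …,,,,,,[,],,,,,,…
gen 13: q2 h=15  …,,,,,,[,]@,,,,,…
gen 14: q1 h=16  …,,,,,,[@],,,,,,…
gen 15: q0 h=15  …,,,,,,[,],,,,,,…
gen 16: q2 h=14  …,,,,,,[,]@,,,,,…
gen 17: q1 h=15  …,,,,,,[@],,,,,,…
gen 18: q0 h=14  …,,,,,,[,],,,,,,…
gen 19: q2 h=13  …,,,,,,[,]@,,,,,…
gen 20: q1 h=14  …,,,,,,[@],,,,,,…
gen 21: q0 h=13  …,,,,,,[,],,,,,,…
gen 22: q2 h=12  …,,,,,,[,]@,,,,,…
gen 23: q1 h=13  …,,,,,,[@],,,,,,…
gen 24: q0 h=12  …,,,,,,[,],,,,,,…
gen 25: q2 h=11  …,,,,,,[,]@,,,,,…
gen 26: q1 h=12  …,,,,,,[@],,,,,,…
gen 27: q0 h=11  …,,,,,,[,],,,,,,…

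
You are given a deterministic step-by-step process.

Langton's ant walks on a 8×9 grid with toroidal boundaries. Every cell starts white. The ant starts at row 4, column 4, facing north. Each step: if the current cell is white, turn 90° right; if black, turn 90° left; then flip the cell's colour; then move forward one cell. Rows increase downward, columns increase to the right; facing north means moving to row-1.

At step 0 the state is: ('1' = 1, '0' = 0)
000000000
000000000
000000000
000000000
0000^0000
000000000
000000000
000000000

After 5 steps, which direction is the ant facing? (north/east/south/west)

west

step 0: 000000000
000000000
000000000
000000000
0000^0000
000000000
000000000
000000000
step 1: 000000000
000000000
000000000
000000000
00001>000
000000000
000000000
000000000
step 2: 000000000
000000000
000000000
000000000
000011000
00000v000
000000000
000000000
step 3: 000000000
000000000
000000000
000000000
000011000
0000<1000
000000000
000000000
step 4: 000000000
000000000
000000000
000000000
0000^1000
000011000
000000000
000000000
step 5: 000000000
000000000
000000000
000000000
000<01000
000011000
000000000
000000000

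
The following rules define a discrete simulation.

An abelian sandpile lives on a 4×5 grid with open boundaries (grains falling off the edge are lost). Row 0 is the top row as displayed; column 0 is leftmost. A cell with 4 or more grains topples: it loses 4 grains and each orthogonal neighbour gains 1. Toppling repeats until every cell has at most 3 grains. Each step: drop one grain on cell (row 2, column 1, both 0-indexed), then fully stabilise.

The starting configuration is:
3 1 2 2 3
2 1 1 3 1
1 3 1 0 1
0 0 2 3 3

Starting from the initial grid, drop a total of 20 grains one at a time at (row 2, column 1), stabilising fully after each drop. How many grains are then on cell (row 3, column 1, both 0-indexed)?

1

t=0: 3 1 2 2 3
2 1 1 3 1
1 3 1 0 1
0 0 2 3 3
t=1: 3 1 2 2 3
2 2 1 3 1
2 0 2 0 1
0 1 2 3 3
t=2: 3 1 2 2 3
2 2 1 3 1
2 1 2 0 1
0 1 2 3 3
t=3: 3 1 2 2 3
2 2 1 3 1
2 2 2 0 1
0 1 2 3 3
t=4: 3 1 2 2 3
2 2 1 3 1
2 3 2 0 1
0 1 2 3 3
t=5: 3 1 2 2 3
2 3 1 3 1
3 0 3 0 1
0 2 2 3 3
t=6: 3 1 2 2 3
2 3 1 3 1
3 1 3 0 1
0 2 2 3 3
t=7: 3 1 2 2 3
2 3 1 3 1
3 2 3 0 1
0 2 2 3 3
t=8: 3 1 2 2 3
2 3 1 3 1
3 3 3 0 1
0 2 2 3 3
t=9: 0 3 2 2 3
1 1 3 3 1
1 3 0 1 1
1 3 3 3 3
t=10: 0 3 2 2 3
1 2 3 3 1
2 1 2 2 2
2 1 1 1 0
t=11: 0 3 2 2 3
1 2 3 3 1
2 2 2 2 2
2 1 1 1 0
t=12: 0 3 2 2 3
1 2 3 3 1
2 3 2 2 2
2 1 1 1 0
t=13: 0 3 2 2 3
1 3 3 3 1
3 0 3 2 2
2 2 1 1 0
t=14: 0 3 2 2 3
1 3 3 3 1
3 1 3 2 2
2 2 1 1 0
t=15: 0 3 2 2 3
1 3 3 3 1
3 2 3 2 2
2 2 1 1 0
t=16: 0 3 2 2 3
1 3 3 3 1
3 3 3 2 2
2 2 1 1 0
t=17: 1 1 1 1 0
3 2 3 2 3
0 3 2 0 3
3 3 2 2 0
t=18: 1 1 1 1 0
3 3 3 2 3
2 1 3 0 3
0 1 3 2 0
t=19: 1 1 1 1 0
3 3 3 2 3
2 2 3 0 3
0 1 3 2 0
t=20: 1 1 1 1 0
3 3 3 2 3
2 3 3 0 3
0 1 3 2 0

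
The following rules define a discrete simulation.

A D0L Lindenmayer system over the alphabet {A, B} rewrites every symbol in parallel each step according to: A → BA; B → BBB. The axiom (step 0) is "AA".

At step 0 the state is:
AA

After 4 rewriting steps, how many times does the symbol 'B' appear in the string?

80

k=0  AA
k=1  BABA
k=2  BBBBABBBBA
k=3  BBBBBBBBBBBBBABBBBBBBBBBBBBA
k=4  BBBBBBBBBBBBBBBBBBBBBBBBBBBBBBBBBBBBBBBBABBBBBBBBBBBBBBBBBBBBBBBBBBBBBBBBBBBBBBBBA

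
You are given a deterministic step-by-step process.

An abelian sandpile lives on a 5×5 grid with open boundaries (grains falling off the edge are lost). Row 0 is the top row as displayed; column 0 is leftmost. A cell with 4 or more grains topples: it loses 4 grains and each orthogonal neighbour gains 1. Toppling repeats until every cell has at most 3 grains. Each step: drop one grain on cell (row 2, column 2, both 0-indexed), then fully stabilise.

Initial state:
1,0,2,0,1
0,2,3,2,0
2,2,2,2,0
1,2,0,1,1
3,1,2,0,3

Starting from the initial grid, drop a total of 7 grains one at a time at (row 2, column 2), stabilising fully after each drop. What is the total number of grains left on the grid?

39

t=0: 1,0,2,0,1
0,2,3,2,0
2,2,2,2,0
1,2,0,1,1
3,1,2,0,3
t=1: 1,0,2,0,1
0,2,3,2,0
2,2,3,2,0
1,2,0,1,1
3,1,2,0,3
t=2: 1,0,3,0,1
0,3,0,3,0
2,3,1,3,0
1,2,1,1,1
3,1,2,0,3
t=3: 1,0,3,0,1
0,3,0,3,0
2,3,2,3,0
1,2,1,1,1
3,1,2,0,3
t=4: 1,0,3,0,1
0,3,0,3,0
2,3,3,3,0
1,2,1,1,1
3,1,2,0,3
t=5: 1,1,3,1,1
1,0,3,0,1
3,1,2,1,1
1,3,2,2,1
3,1,2,0,3
t=6: 1,1,3,1,1
1,0,3,0,1
3,1,3,1,1
1,3,2,2,1
3,1,2,0,3
t=7: 1,2,0,2,1
1,1,1,1,1
3,2,1,2,1
1,3,3,2,1
3,1,2,0,3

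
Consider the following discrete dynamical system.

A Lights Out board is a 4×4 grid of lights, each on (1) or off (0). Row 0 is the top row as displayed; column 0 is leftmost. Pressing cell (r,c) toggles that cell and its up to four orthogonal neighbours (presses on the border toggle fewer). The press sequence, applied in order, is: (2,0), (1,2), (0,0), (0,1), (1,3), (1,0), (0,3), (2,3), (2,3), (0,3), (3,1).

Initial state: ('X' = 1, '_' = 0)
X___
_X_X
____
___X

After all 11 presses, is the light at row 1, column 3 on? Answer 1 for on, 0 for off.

1

t=0: X___
_X_X
____
___X
t=1: X___
XX_X
XX__
X__X
t=2: X_X_
X_X_
XXX_
X__X
t=3: _XX_
__X_
XXX_
X__X
t=4: X___
_XX_
XXX_
X__X
t=5: X__X
_X_X
XXXX
X__X
t=6: ___X
X__X
_XXX
X__X
t=7: __X_
X___
_XXX
X__X
t=8: __X_
X__X
_X__
X___
t=9: __X_
X___
_XXX
X__X
t=10: ___X
X__X
_XXX
X__X
t=11: ___X
X__X
__XX
_XXX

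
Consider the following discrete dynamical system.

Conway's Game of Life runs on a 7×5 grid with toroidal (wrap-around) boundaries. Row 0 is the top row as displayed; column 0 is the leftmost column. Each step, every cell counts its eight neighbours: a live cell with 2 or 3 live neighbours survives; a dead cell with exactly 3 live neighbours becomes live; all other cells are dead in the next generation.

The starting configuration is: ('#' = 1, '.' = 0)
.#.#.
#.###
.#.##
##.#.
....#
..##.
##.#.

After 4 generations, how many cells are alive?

gen 0: .#.#.
#.###
.#.##
##.#.
....#
..##.
##.#.
gen 1: .....
.....
.....
.#.#.
##..#
####.
##.#.
gen 2: .....
.....
.....
.##.#
.....
...#.
#..#.
gen 3: .....
.....
.....
.....
..##.
....#
....#
gen 4: .....
.....
.....
.....
...#.
....#
.....

2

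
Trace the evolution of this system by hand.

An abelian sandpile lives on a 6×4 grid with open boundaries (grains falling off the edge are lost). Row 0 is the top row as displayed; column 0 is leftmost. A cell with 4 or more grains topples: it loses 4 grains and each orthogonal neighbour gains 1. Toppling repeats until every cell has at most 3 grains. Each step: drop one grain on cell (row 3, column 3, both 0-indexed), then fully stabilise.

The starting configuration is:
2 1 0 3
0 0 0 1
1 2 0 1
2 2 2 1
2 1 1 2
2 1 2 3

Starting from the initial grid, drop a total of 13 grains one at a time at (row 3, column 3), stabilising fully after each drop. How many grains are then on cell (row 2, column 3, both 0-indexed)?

t=0: 2 1 0 3
0 0 0 1
1 2 0 1
2 2 2 1
2 1 1 2
2 1 2 3
t=1: 2 1 0 3
0 0 0 1
1 2 0 1
2 2 2 2
2 1 1 2
2 1 2 3
t=2: 2 1 0 3
0 0 0 1
1 2 0 1
2 2 2 3
2 1 1 2
2 1 2 3
t=3: 2 1 0 3
0 0 0 1
1 2 0 2
2 2 3 0
2 1 1 3
2 1 2 3
t=4: 2 1 0 3
0 0 0 1
1 2 0 2
2 2 3 1
2 1 1 3
2 1 2 3
t=5: 2 1 0 3
0 0 0 1
1 2 0 2
2 2 3 2
2 1 1 3
2 1 2 3
t=6: 2 1 0 3
0 0 0 1
1 2 0 2
2 2 3 3
2 1 1 3
2 1 2 3
t=7: 2 1 0 3
0 0 0 1
1 2 1 3
2 3 0 2
2 1 3 1
2 1 3 0
t=8: 2 1 0 3
0 0 0 1
1 2 1 3
2 3 0 3
2 1 3 1
2 1 3 0
t=9: 2 1 0 3
0 0 0 2
1 2 2 0
2 3 1 1
2 1 3 2
2 1 3 0
t=10: 2 1 0 3
0 0 0 2
1 2 2 0
2 3 1 2
2 1 3 2
2 1 3 0
t=11: 2 1 0 3
0 0 0 2
1 2 2 0
2 3 1 3
2 1 3 2
2 1 3 0
t=12: 2 1 0 3
0 0 0 2
1 2 2 1
2 3 2 0
2 1 3 3
2 1 3 0
t=13: 2 1 0 3
0 0 0 2
1 2 2 1
2 3 2 1
2 1 3 3
2 1 3 0

1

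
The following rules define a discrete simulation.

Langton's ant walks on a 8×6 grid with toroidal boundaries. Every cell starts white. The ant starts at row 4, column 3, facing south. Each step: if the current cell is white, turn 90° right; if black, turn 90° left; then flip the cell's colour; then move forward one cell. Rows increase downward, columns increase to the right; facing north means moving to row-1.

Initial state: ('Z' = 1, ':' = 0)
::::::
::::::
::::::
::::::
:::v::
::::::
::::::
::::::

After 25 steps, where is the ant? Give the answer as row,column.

2,4

t=0: ::::::
::::::
::::::
::::::
:::v::
::::::
::::::
::::::
t=1: ::::::
::::::
::::::
::::::
::<Z::
::::::
::::::
::::::
t=2: ::::::
::::::
::::::
::^:::
::ZZ::
::::::
::::::
::::::
t=3: ::::::
::::::
::::::
::Z>::
::ZZ::
::::::
::::::
::::::
t=4: ::::::
::::::
::::::
::ZZ::
::Zv::
::::::
::::::
::::::
t=5: ::::::
::::::
::::::
::ZZ::
::Z:>:
::::::
::::::
::::::
t=6: ::::::
::::::
::::::
::ZZ::
::Z:Z:
::::v:
::::::
::::::
t=7: ::::::
::::::
::::::
::ZZ::
::Z:Z:
:::<Z:
::::::
::::::
t=8: ::::::
::::::
::::::
::ZZ::
::Z^Z:
:::ZZ:
::::::
::::::
t=9: ::::::
::::::
::::::
::ZZ::
::ZZ>:
:::ZZ:
::::::
::::::
t=10: ::::::
::::::
::::::
::ZZ^:
::ZZ::
:::ZZ:
::::::
::::::
t=11: ::::::
::::::
::::::
::ZZZ>
::ZZ::
:::ZZ:
::::::
::::::
t=12: ::::::
::::::
::::::
::ZZZZ
::ZZ:v
:::ZZ:
::::::
::::::
t=13: ::::::
::::::
::::::
::ZZZZ
::ZZ<Z
:::ZZ:
::::::
::::::
t=14: ::::::
::::::
::::::
::ZZ^Z
::ZZZZ
:::ZZ:
::::::
::::::
t=15: ::::::
::::::
::::::
::Z<:Z
::ZZZZ
:::ZZ:
::::::
::::::
t=16: ::::::
::::::
::::::
::Z::Z
::ZvZZ
:::ZZ:
::::::
::::::
t=17: ::::::
::::::
::::::
::Z::Z
::Z:>Z
:::ZZ:
::::::
::::::
t=18: ::::::
::::::
::::::
::Z:^Z
::Z::Z
:::ZZ:
::::::
::::::
t=19: ::::::
::::::
::::::
::Z:Z>
::Z::Z
:::ZZ:
::::::
::::::
t=20: ::::::
::::::
:::::^
::Z:Z:
::Z::Z
:::ZZ:
::::::
::::::
t=21: ::::::
::::::
>::::Z
::Z:Z:
::Z::Z
:::ZZ:
::::::
::::::
t=22: ::::::
::::::
Z::::Z
v:Z:Z:
::Z::Z
:::ZZ:
::::::
::::::
t=23: ::::::
::::::
Z::::Z
Z:Z:Z<
::Z::Z
:::ZZ:
::::::
::::::
t=24: ::::::
::::::
Z::::^
Z:Z:ZZ
::Z::Z
:::ZZ:
::::::
::::::
t=25: ::::::
::::::
Z:::<:
Z:Z:ZZ
::Z::Z
:::ZZ:
::::::
::::::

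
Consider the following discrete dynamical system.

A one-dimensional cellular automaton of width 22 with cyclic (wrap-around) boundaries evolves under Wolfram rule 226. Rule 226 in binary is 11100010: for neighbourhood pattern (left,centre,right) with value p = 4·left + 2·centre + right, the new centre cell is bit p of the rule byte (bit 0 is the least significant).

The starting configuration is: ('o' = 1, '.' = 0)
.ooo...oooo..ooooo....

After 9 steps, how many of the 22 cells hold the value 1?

12

step 0: .ooo...oooo..ooooo....
step 1: o.oo..o.ooo.o.oooo....
step 2: .o.o.o.o.ooo.o.ooo...o
step 3: o.o.o.o.o.ooo.o.oo..o.
step 4: .o.o.o.o.o.ooo.o.o.o.o
step 5: o.o.o.o.o.o.ooo.o.o.o.
step 6: .o.o.o.o.o.o.ooo.o.o.o
step 7: o.o.o.o.o.o.o.ooo.o.o.
step 8: .o.o.o.o.o.o.o.ooo.o.o
step 9: o.o.o.o.o.o.o.o.ooo.o.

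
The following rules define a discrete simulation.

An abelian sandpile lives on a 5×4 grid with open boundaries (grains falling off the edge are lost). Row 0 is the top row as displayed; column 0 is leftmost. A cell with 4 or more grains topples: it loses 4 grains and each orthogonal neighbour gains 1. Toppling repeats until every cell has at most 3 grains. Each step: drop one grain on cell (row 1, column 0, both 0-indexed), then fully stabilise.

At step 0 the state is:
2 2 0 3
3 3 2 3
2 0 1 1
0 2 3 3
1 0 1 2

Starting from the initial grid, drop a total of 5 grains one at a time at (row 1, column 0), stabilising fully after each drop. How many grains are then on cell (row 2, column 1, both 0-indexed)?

gen 0: 2 2 0 3
3 3 2 3
2 0 1 1
0 2 3 3
1 0 1 2
gen 1: 3 3 0 3
1 0 3 3
3 1 1 1
0 2 3 3
1 0 1 2
gen 2: 3 3 0 3
2 0 3 3
3 1 1 1
0 2 3 3
1 0 1 2
gen 3: 3 3 0 3
3 0 3 3
3 1 1 1
0 2 3 3
1 0 1 2
gen 4: 1 0 1 3
2 2 3 3
0 2 1 1
1 2 3 3
1 0 1 2
gen 5: 1 0 1 3
3 2 3 3
0 2 1 1
1 2 3 3
1 0 1 2

2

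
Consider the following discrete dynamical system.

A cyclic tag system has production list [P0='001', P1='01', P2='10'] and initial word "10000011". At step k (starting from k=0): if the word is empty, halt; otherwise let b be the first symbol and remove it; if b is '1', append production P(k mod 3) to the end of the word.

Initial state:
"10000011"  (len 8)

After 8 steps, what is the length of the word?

8

[0] "10000011"  (len 8)
[1] "0000011001"  (len 10)
[2] "000011001"  (len 9)
[3] "00011001"  (len 8)
[4] "0011001"  (len 7)
[5] "011001"  (len 6)
[6] "11001"  (len 5)
[7] "1001001"  (len 7)
[8] "00100101"  (len 8)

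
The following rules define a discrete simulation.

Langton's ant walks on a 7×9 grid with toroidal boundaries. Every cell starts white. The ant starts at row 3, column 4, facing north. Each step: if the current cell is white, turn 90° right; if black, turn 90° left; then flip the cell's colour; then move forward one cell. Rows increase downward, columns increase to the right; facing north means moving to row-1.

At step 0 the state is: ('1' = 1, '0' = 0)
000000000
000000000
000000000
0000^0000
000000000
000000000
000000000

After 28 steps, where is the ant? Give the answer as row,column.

t=0: 000000000
000000000
000000000
0000^0000
000000000
000000000
000000000
t=1: 000000000
000000000
000000000
00001>000
000000000
000000000
000000000
t=2: 000000000
000000000
000000000
000011000
00000v000
000000000
000000000
t=3: 000000000
000000000
000000000
000011000
0000<1000
000000000
000000000
t=4: 000000000
000000000
000000000
0000^1000
000011000
000000000
000000000
t=5: 000000000
000000000
000000000
000<01000
000011000
000000000
000000000
t=6: 000000000
000000000
000^00000
000101000
000011000
000000000
000000000
t=7: 000000000
000000000
0001>0000
000101000
000011000
000000000
000000000
t=8: 000000000
000000000
000110000
0001v1000
000011000
000000000
000000000
t=9: 000000000
000000000
000110000
000<11000
000011000
000000000
000000000
t=10: 000000000
000000000
000110000
000011000
000v11000
000000000
000000000
t=11: 000000000
000000000
000110000
000011000
00<111000
000000000
000000000
t=12: 000000000
000000000
000110000
00^011000
001111000
000000000
000000000
t=13: 000000000
000000000
000110000
001>11000
001111000
000000000
000000000
t=14: 000000000
000000000
000110000
001111000
001v11000
000000000
000000000
t=15: 000000000
000000000
000110000
001111000
0010>1000
000000000
000000000
t=16: 000000000
000000000
000110000
0011^1000
001001000
000000000
000000000
t=17: 000000000
000000000
000110000
001<01000
001001000
000000000
000000000
t=18: 000000000
000000000
000110000
001001000
001v01000
000000000
000000000
t=19: 000000000
000000000
000110000
001001000
00<101000
000000000
000000000
t=20: 000000000
000000000
000110000
001001000
000101000
00v000000
000000000
t=21: 000000000
000000000
000110000
001001000
000101000
0<1000000
000000000
t=22: 000000000
000000000
000110000
001001000
0^0101000
011000000
000000000
t=23: 000000000
000000000
000110000
001001000
01>101000
011000000
000000000
t=24: 000000000
000000000
000110000
001001000
011101000
01v000000
000000000
t=25: 000000000
000000000
000110000
001001000
011101000
010>00000
000000000
t=26: 000000000
000000000
000110000
001001000
011101000
010100000
000v00000
t=27: 000000000
000000000
000110000
001001000
011101000
010100000
00<100000
t=28: 000000000
000000000
000110000
001001000
011101000
01^100000
001100000

5,2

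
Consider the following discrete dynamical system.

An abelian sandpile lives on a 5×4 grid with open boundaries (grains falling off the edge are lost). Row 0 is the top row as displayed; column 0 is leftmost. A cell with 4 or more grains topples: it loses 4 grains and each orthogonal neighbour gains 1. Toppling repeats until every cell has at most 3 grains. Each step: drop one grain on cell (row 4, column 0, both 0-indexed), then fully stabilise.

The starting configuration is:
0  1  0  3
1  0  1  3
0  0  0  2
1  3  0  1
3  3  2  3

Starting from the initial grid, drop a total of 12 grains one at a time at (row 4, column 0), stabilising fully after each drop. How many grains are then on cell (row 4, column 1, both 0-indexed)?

gen 0: 0  1  0  3
1  0  1  3
0  0  0  2
1  3  0  1
3  3  2  3
gen 1: 0  1  0  3
1  0  1  3
0  1  0  2
3  0  1  1
1  1  3  3
gen 2: 0  1  0  3
1  0  1  3
0  1  0  2
3  0  1  1
2  1  3  3
gen 3: 0  1  0  3
1  0  1  3
0  1  0  2
3  0  1  1
3  1  3  3
gen 4: 0  1  0  3
1  0  1  3
1  1  0  2
0  1  1  1
1  2  3  3
gen 5: 0  1  0  3
1  0  1  3
1  1  0  2
0  1  1  1
2  2  3  3
gen 6: 0  1  0  3
1  0  1  3
1  1  0  2
0  1  1  1
3  2  3  3
gen 7: 0  1  0  3
1  0  1  3
1  1  0  2
1  1  1  1
0  3  3  3
gen 8: 0  1  0  3
1  0  1  3
1  1  0  2
1  1  1  1
1  3  3  3
gen 9: 0  1  0  3
1  0  1  3
1  1  0  2
1  1  1  1
2  3  3  3
gen 10: 0  1  0  3
1  0  1  3
1  1  0  2
1  1  1  1
3  3  3  3
gen 11: 0  1  0  3
1  0  1  3
1  1  0  2
2  2  2  2
1  1  1  0
gen 12: 0  1  0  3
1  0  1  3
1  1  0  2
2  2  2  2
2  1  1  0

1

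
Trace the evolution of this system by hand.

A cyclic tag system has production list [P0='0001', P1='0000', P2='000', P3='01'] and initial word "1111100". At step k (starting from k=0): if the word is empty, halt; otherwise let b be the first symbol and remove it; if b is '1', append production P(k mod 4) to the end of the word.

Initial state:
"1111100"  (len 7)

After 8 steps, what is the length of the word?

16

step 0: "1111100"  (len 7)
step 1: "1111000001"  (len 10)
step 2: "1110000010000"  (len 13)
step 3: "110000010000000"  (len 15)
step 4: "1000001000000001"  (len 16)
step 5: "0000010000000010001"  (len 19)
step 6: "000010000000010001"  (len 18)
step 7: "00010000000010001"  (len 17)
step 8: "0010000000010001"  (len 16)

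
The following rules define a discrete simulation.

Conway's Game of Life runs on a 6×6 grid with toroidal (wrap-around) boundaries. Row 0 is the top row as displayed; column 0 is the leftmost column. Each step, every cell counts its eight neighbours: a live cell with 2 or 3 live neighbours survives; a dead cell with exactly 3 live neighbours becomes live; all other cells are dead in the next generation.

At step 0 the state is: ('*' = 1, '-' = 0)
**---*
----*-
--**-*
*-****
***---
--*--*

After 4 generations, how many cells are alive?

1

step 0: **---*
----*-
--**-*
*-****
***---
--*--*
step 1: **--**
-****-
***---
------
------
--*--*
step 2: ------
----*-
*-----
-*----
------
-*--**
step 3: ----**
------
------
------
*-----
------
step 4: ------
------
------
------
------
-----*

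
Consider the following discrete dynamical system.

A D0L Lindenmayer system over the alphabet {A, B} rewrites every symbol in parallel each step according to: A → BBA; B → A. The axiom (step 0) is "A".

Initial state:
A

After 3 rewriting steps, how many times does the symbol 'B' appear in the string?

k=0  A
k=1  BBA
k=2  AABBA
k=3  BBABBAAABBA

6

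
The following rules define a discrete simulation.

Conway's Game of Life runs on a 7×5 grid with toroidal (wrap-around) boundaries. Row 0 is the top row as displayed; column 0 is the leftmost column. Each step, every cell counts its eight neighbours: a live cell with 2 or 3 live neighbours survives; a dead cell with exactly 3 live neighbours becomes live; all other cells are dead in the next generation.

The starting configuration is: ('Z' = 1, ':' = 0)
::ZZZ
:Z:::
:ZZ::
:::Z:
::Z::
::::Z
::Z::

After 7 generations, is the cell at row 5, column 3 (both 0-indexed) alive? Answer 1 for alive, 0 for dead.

t=0: ::ZZZ
:Z:::
:ZZ::
:::Z:
::Z::
::::Z
::Z::
t=1: :ZZZ:
ZZ:::
:ZZ::
:Z:Z:
:::Z:
:::Z:
::Z:Z
t=2: :::ZZ
Z::Z:
:::::
:Z:Z:
:::ZZ
::ZZZ
:Z::Z
t=3: ::ZZ:
:::Z:
::Z:Z
::ZZZ
Z::::
::Z::
:::::
t=4: ::ZZ:
::::Z
::Z:Z
ZZZ:Z
:ZZ:Z
:::::
::ZZ:
t=5: ::Z:Z
::Z:Z
::Z:Z
::::Z
::Z:Z
:Z:::
::ZZ:
t=6: :ZZ:Z
ZZZ:Z
Z:::Z
Z:::Z
Z::Z:
:Z:::
:ZZZ:
t=7: ::::Z
::Z::
:::::
:Z:Z:
ZZ:::
ZZ:ZZ
:::Z:

1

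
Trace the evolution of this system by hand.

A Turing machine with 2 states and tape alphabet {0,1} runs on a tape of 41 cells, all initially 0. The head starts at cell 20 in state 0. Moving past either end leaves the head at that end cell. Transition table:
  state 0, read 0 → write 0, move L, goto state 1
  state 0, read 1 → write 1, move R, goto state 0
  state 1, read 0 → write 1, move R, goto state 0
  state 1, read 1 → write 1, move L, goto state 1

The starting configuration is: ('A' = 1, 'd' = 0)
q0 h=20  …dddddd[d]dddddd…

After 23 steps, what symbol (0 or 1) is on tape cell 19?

[0] q0 h=20  …dddddd[d]dddddd…
[1] q1 h=19  …dddddd[d]dddddd…
[2] q0 h=20  …dddddA[d]dddddd…
[3] q1 h=19  …dddddd[A]dddddd…
[4] q1 h=18  …dddddd[d]Addddd…
[5] q0 h=19  …dddddA[A]dddddd…
[6] q0 h=20  …ddddAA[d]dddddd…
[7] q1 h=19  …dddddA[A]dddddd…
[8] q1 h=18  …dddddd[A]Addddd…
[9] q1 h=17  …dddddd[d]AAdddd…
[10] q0 h=18  …dddddA[A]Addddd…
[11] q0 h=19  …ddddAA[A]dddddd…
[12] q0 h=20  …dddAAA[d]dddddd…
[13] q1 h=19  …ddddAA[A]dddddd…
[14] q1 h=18  …dddddA[A]Addddd…
[15] q1 h=17  …dddddd[A]AAdddd…
[16] q1 h=16  …dddddd[d]AAAddd…
[17] q0 h=17  …dddddA[A]AAdddd…
[18] q0 h=18  …ddddAA[A]Addddd…
[19] q0 h=19  …dddAAA[A]dddddd…
[20] q0 h=20  …ddAAAA[d]dddddd…
[21] q1 h=19  …dddAAA[A]dddddd…
[22] q1 h=18  …ddddAA[A]Addddd…
[23] q1 h=17  …dddddA[A]AAdddd…

1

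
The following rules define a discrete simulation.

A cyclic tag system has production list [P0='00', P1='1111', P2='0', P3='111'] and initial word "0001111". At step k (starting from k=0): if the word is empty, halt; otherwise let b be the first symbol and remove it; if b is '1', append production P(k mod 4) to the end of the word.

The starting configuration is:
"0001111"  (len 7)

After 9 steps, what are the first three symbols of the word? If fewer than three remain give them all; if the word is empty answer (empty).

k=0  "0001111"  (len 7)
k=1  "001111"  (len 6)
k=2  "01111"  (len 5)
k=3  "1111"  (len 4)
k=4  "111111"  (len 6)
k=5  "1111100"  (len 7)
k=6  "1111001111"  (len 10)
k=7  "1110011110"  (len 10)
k=8  "110011110111"  (len 12)
k=9  "1001111011100"  (len 13)

100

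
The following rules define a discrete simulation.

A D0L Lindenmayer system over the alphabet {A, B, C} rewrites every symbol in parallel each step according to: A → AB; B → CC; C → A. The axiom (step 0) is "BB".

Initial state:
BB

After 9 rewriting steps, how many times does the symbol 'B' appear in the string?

52

0) BB
1) CCCC
2) AAAA
3) ABABABAB
4) ABCCABCCABCCABCC
5) ABCCAAABCCAAABCCAAABCCAA
6) ABCCAAABABABCCAAABABABCCAAABABABCCAAABAB
7) ABCCAAABABABCCABCCABCCAAABABABCCABCCABCCAAABABABCCABCCABCCAAABABABCCABCC
8) ABCCAAABABABCCABCCABCCAAABCCAAABCCAAABABABCCABCCABCCAAABCCAAABCCAAABABABCCABCCABCCAAABCCAAABCCAAABABABCCABCCABCCAAABCCAA
9) ABCCAAABABABCCABCCABCCAAABCCAAABCCAAABABABCCAAABABABCCAAAB…CCAAABABABCCAAABABABCCABCCABCCAAABCCAAABCCAAABABABCCAAABAB  (len 200)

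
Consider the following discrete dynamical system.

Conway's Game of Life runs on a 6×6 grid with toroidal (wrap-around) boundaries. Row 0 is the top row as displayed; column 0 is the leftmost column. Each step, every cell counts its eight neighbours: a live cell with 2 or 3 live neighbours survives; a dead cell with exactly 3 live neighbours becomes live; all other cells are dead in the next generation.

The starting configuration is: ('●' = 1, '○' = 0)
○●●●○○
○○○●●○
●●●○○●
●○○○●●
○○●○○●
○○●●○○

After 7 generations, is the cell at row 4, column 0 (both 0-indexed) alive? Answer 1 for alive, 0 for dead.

1

0) ○●●●○○
○○○●●○
●●●○○●
●○○○●●
○○●○○●
○○●●○○
1) ○●○○○○
○○○○●●
○●●○○○
○○●●●○
●●●○○●
○○○○●○
2) ○○○○●●
●●●○○○
○●●○○●
○○○○●●
●●●○○●
○○●○○●
3) ○○●●●●
○○●●●○
○○●●●●
○○○●●○
○●●●○○
○○●●○○
4) ○●○○○●
○●○○○○
○○○○○●
○●○○○●
○●○○○○
○○○○○○
5) ●○○○○○
○○○○○○
○○○○○○
○○○○○○
●○○○○○
●○○○○○
6) ○○○○○○
○○○○○○
○○○○○○
○○○○○○
○○○○○○
●●○○○●
7) ●○○○○○
○○○○○○
○○○○○○
○○○○○○
●○○○○○
●○○○○○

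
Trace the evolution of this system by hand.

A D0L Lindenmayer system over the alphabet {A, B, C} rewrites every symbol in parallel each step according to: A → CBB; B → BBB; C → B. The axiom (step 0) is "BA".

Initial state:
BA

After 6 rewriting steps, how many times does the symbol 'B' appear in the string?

1296

t=0: BA
t=1: BBBCBB
t=2: BBBBBBBBBBBBBBBB
t=3: BBBBBBBBBBBBBBBBBBBBBBBBBBBBBBBBBBBBBBBBBBBBBBBB
t=4: BBBBBBBBBBBBBBBBBBBBBBBBBBBBBBBBBBBBBBBBBBBBBBBBBBBBBBBBBB…BBBBBBBBBBBBBBBBBBBBBBBBBBBBBBBBBBBBBBBBBBBBBBBBBBBBBBBBBB  (len 144)
t=5: BBBBBBBBBBBBBBBBBBBBBBBBBBBBBBBBBBBBBBBBBBBBBBBBBBBBBBBBBB…BBBBBBBBBBBBBBBBBBBBBBBBBBBBBBBBBBBBBBBBBBBBBBBBBBBBBBBBBB  (len 432)
t=6: BBBBBBBBBBBBBBBBBBBBBBBBBBBBBBBBBBBBBBBBBBBBBBBBBBBBBBBBBB…BBBBBBBBBBBBBBBBBBBBBBBBBBBBBBBBBBBBBBBBBBBBBBBBBBBBBBBBBB  (len 1296)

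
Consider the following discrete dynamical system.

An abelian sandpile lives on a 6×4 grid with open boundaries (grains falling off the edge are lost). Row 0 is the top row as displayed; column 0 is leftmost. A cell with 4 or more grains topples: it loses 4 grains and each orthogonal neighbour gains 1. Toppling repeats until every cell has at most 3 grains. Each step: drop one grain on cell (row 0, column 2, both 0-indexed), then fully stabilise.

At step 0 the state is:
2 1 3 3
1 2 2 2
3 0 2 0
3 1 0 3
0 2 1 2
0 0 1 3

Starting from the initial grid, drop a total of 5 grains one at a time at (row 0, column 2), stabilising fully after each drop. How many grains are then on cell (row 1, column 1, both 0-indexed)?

3

t=0: 2 1 3 3
1 2 2 2
3 0 2 0
3 1 0 3
0 2 1 2
0 0 1 3
t=1: 2 2 1 0
1 2 3 3
3 0 2 0
3 1 0 3
0 2 1 2
0 0 1 3
t=2: 2 2 2 0
1 2 3 3
3 0 2 0
3 1 0 3
0 2 1 2
0 0 1 3
t=3: 2 2 3 0
1 2 3 3
3 0 2 0
3 1 0 3
0 2 1 2
0 0 1 3
t=4: 2 3 1 2
1 3 1 0
3 0 3 1
3 1 0 3
0 2 1 2
0 0 1 3
t=5: 2 3 2 2
1 3 1 0
3 0 3 1
3 1 0 3
0 2 1 2
0 0 1 3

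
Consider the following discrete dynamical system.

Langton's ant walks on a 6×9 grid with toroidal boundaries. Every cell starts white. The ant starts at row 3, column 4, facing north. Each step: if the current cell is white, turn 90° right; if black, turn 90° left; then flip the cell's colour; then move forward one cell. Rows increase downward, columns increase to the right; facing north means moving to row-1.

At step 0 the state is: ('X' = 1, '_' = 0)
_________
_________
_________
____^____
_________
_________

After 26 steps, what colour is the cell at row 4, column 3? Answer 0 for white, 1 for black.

1

0) _________
_________
_________
____^____
_________
_________
1) _________
_________
_________
____X>___
_________
_________
2) _________
_________
_________
____XX___
_____v___
_________
3) _________
_________
_________
____XX___
____<X___
_________
4) _________
_________
_________
____^X___
____XX___
_________
5) _________
_________
_________
___<_X___
____XX___
_________
6) _________
_________
___^_____
___X_X___
____XX___
_________
7) _________
_________
___X>____
___X_X___
____XX___
_________
8) _________
_________
___XX____
___XvX___
____XX___
_________
9) _________
_________
___XX____
___<XX___
____XX___
_________
10) _________
_________
___XX____
____XX___
___vXX___
_________
11) _________
_________
___XX____
____XX___
__<XXX___
_________
12) _________
_________
___XX____
__^_XX___
__XXXX___
_________
13) _________
_________
___XX____
__X>XX___
__XXXX___
_________
14) _________
_________
___XX____
__XXXX___
__XvXX___
_________
15) _________
_________
___XX____
__XXXX___
__X_>X___
_________
16) _________
_________
___XX____
__XX^X___
__X__X___
_________
17) _________
_________
___XX____
__X<_X___
__X__X___
_________
18) _________
_________
___XX____
__X__X___
__Xv_X___
_________
19) _________
_________
___XX____
__X__X___
__<X_X___
_________
20) _________
_________
___XX____
__X__X___
___X_X___
__v______
21) _________
_________
___XX____
__X__X___
___X_X___
_<X______
22) _________
_________
___XX____
__X__X___
_^_X_X___
_XX______
23) _________
_________
___XX____
__X__X___
_X>X_X___
_XX______
24) _________
_________
___XX____
__X__X___
_XXX_X___
_Xv______
25) _________
_________
___XX____
__X__X___
_XXX_X___
_X_>_____
26) ___v_____
_________
___XX____
__X__X___
_XXX_X___
_X_X_____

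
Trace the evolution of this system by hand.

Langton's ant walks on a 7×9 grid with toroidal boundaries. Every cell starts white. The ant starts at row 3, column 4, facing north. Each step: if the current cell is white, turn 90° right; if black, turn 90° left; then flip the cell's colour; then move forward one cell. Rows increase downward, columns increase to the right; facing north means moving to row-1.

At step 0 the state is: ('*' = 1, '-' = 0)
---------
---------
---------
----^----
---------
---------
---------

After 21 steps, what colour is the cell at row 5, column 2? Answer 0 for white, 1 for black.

1

step 0: ---------
---------
---------
----^----
---------
---------
---------
step 1: ---------
---------
---------
----*>---
---------
---------
---------
step 2: ---------
---------
---------
----**---
-----v---
---------
---------
step 3: ---------
---------
---------
----**---
----<*---
---------
---------
step 4: ---------
---------
---------
----^*---
----**---
---------
---------
step 5: ---------
---------
---------
---<-*---
----**---
---------
---------
step 6: ---------
---------
---^-----
---*-*---
----**---
---------
---------
step 7: ---------
---------
---*>----
---*-*---
----**---
---------
---------
step 8: ---------
---------
---**----
---*v*---
----**---
---------
---------
step 9: ---------
---------
---**----
---<**---
----**---
---------
---------
step 10: ---------
---------
---**----
----**---
---v**---
---------
---------
step 11: ---------
---------
---**----
----**---
--<***---
---------
---------
step 12: ---------
---------
---**----
--^-**---
--****---
---------
---------
step 13: ---------
---------
---**----
--*>**---
--****---
---------
---------
step 14: ---------
---------
---**----
--****---
--*v**---
---------
---------
step 15: ---------
---------
---**----
--****---
--*->*---
---------
---------
step 16: ---------
---------
---**----
--**^*---
--*--*---
---------
---------
step 17: ---------
---------
---**----
--*<-*---
--*--*---
---------
---------
step 18: ---------
---------
---**----
--*--*---
--*v-*---
---------
---------
step 19: ---------
---------
---**----
--*--*---
--<*-*---
---------
---------
step 20: ---------
---------
---**----
--*--*---
---*-*---
--v------
---------
step 21: ---------
---------
---**----
--*--*---
---*-*---
-<*------
---------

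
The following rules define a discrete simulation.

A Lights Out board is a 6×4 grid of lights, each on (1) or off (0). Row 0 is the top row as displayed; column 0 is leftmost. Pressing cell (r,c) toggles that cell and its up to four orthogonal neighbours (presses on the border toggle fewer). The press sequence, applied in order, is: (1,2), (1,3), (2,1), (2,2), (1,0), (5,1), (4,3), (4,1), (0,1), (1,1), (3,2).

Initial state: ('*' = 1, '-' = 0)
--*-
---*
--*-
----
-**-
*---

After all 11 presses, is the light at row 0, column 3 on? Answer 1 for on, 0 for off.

1

k=0  --*-
---*
--*-
----
-**-
*---
k=1  ----
-**-
----
----
-**-
*---
k=2  ---*
-*-*
---*
----
-**-
*---
k=3  ---*
---*
****
-*--
-**-
*---
k=4  ---*
--**
*---
-**-
-**-
*---
k=5  *--*
****
----
-**-
-**-
*---
k=6  *--*
****
----
-**-
--*-
-**-
k=7  *--*
****
----
-***
---*
-***
k=8  *--*
****
----
--**
****
--**
k=9  -***
*-**
----
--**
****
--**
k=10  --**
-*-*
-*--
--**
****
--**
k=11  --**
-*-*
-**-
-*--
**-*
--**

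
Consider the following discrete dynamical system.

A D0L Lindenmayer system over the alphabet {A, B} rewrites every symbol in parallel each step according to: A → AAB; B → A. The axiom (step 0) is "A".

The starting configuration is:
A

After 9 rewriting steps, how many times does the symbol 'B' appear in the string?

985

k=0  A
k=1  AAB
k=2  AABAABA
k=3  AABAABAAABAABAAAB
k=4  AABAABAAABAABAAABAABAABAAABAABAAABAABAABA
k=5  AABAABAAABAABAAABAABAABAAABAABAAABAABAABAAABAABAAABAABAAABAABAABAAABAABAAABAABAABAAABAABAAABAABAAAB
k=6  AABAABAAABAABAAABAABAABAAABAABAAABAABAABAAABAABAAABAABAAAB…AABAABAAABAABAAABAABAABAAABAABAAABAABAABAAABAABAAABAABAABA  (len 239)
k=7  AABAABAAABAABAAABAABAABAAABAABAAABAABAABAAABAABAAABAABAAAB…AABAABAAABAABAAABAABAABAAABAABAAABAABAABAAABAABAAABAABAAAB  (len 577)
k=8  AABAABAAABAABAAABAABAABAAABAABAAABAABAABAAABAABAAABAABAAAB…AABAABAAABAABAAABAABAABAAABAABAAABAABAABAAABAABAAABAABAABA  (len 1393)
k=9  AABAABAAABAABAAABAABAABAAABAABAAABAABAABAAABAABAAABAABAAAB…AABAABAAABAABAAABAABAABAAABAABAAABAABAABAAABAABAAABAABAAAB  (len 3363)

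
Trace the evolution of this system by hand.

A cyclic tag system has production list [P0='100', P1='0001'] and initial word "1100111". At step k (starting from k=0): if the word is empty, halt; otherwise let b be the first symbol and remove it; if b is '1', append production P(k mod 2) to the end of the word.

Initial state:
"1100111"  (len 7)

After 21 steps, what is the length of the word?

17

t=0: "1100111"  (len 7)
t=1: "100111100"  (len 9)
t=2: "001111000001"  (len 12)
t=3: "01111000001"  (len 11)
t=4: "1111000001"  (len 10)
t=5: "111000001100"  (len 12)
t=6: "110000011000001"  (len 15)
t=7: "10000011000001100"  (len 17)
t=8: "00000110000011000001"  (len 20)
t=9: "0000110000011000001"  (len 19)
t=10: "000110000011000001"  (len 18)
t=11: "00110000011000001"  (len 17)
t=12: "0110000011000001"  (len 16)
t=13: "110000011000001"  (len 15)
t=14: "100000110000010001"  (len 18)
t=15: "00000110000010001100"  (len 20)
t=16: "0000110000010001100"  (len 19)
t=17: "000110000010001100"  (len 18)
t=18: "00110000010001100"  (len 17)
t=19: "0110000010001100"  (len 16)
t=20: "110000010001100"  (len 15)
t=21: "10000010001100100"  (len 17)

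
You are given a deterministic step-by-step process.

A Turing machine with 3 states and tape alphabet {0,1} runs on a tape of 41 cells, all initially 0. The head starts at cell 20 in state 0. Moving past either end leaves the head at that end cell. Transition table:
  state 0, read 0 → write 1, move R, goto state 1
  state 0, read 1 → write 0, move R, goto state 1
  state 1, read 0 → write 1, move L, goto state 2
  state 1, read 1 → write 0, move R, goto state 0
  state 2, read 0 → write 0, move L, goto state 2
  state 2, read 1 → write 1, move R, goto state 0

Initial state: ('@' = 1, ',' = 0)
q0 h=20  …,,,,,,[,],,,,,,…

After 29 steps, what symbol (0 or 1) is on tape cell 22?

[0] q0 h=20  …,,,,,,[,],,,,,,…
[1] q1 h=21  …,,,,,@[,],,,,,,…
[2] q2 h=20  …,,,,,,[@]@,,,,,…
[3] q0 h=21  …,,,,,@[@],,,,,,…
[4] q1 h=22  …,,,,@,[,],,,,,,…
[5] q2 h=21  …,,,,,@[,]@,,,,,…
[6] q2 h=20  …,,,,,,[@],@,,,,…
[7] q0 h=21  …,,,,,@[,]@,,,,,…
[8] q1 h=22  …,,,,@@[@],,,,,,…
[9] q0 h=23  …,,,@@,[,],,,,,,…
[10] q1 h=24  …,,@@,@[,],,,,,,…
[11] q2 h=23  …,,,@@,[@]@,,,,,…
[12] q0 h=24  …,,@@,@[@],,,,,,…
[13] q1 h=25  …,@@,@,[,],,,,,,…
[14] q2 h=24  …,,@@,@[,]@,,,,,…
[15] q2 h=23  …,,,@@,[@],@,,,,…
[16] q0 h=24  …,,@@,@[,]@,,,,,…
[17] q1 h=25  …,@@,@@[@],,,,,,…
[18] q0 h=26  …@@,@@,[,],,,,,,…
[19] q1 h=27  …@,@@,@[,],,,,,,…
[20] q2 h=26  …@@,@@,[@]@,,,,,…
[21] q0 h=27  …@,@@,@[@],,,,,,…
[22] q1 h=28  …,@@,@,[,],,,,,,…
[23] q2 h=27  …@,@@,@[,]@,,,,,…
[24] q2 h=26  …@@,@@,[@],@,,,,…
[25] q0 h=27  …@,@@,@[,]@,,,,,…
[26] q1 h=28  …,@@,@@[@],,,,,,…
[27] q0 h=29  …@@,@@,[,],,,,,,…
[28] q1 h=30  …@,@@,@[,],,,,,,…
[29] q2 h=29  …@@,@@,[@]@,,,,,…

0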